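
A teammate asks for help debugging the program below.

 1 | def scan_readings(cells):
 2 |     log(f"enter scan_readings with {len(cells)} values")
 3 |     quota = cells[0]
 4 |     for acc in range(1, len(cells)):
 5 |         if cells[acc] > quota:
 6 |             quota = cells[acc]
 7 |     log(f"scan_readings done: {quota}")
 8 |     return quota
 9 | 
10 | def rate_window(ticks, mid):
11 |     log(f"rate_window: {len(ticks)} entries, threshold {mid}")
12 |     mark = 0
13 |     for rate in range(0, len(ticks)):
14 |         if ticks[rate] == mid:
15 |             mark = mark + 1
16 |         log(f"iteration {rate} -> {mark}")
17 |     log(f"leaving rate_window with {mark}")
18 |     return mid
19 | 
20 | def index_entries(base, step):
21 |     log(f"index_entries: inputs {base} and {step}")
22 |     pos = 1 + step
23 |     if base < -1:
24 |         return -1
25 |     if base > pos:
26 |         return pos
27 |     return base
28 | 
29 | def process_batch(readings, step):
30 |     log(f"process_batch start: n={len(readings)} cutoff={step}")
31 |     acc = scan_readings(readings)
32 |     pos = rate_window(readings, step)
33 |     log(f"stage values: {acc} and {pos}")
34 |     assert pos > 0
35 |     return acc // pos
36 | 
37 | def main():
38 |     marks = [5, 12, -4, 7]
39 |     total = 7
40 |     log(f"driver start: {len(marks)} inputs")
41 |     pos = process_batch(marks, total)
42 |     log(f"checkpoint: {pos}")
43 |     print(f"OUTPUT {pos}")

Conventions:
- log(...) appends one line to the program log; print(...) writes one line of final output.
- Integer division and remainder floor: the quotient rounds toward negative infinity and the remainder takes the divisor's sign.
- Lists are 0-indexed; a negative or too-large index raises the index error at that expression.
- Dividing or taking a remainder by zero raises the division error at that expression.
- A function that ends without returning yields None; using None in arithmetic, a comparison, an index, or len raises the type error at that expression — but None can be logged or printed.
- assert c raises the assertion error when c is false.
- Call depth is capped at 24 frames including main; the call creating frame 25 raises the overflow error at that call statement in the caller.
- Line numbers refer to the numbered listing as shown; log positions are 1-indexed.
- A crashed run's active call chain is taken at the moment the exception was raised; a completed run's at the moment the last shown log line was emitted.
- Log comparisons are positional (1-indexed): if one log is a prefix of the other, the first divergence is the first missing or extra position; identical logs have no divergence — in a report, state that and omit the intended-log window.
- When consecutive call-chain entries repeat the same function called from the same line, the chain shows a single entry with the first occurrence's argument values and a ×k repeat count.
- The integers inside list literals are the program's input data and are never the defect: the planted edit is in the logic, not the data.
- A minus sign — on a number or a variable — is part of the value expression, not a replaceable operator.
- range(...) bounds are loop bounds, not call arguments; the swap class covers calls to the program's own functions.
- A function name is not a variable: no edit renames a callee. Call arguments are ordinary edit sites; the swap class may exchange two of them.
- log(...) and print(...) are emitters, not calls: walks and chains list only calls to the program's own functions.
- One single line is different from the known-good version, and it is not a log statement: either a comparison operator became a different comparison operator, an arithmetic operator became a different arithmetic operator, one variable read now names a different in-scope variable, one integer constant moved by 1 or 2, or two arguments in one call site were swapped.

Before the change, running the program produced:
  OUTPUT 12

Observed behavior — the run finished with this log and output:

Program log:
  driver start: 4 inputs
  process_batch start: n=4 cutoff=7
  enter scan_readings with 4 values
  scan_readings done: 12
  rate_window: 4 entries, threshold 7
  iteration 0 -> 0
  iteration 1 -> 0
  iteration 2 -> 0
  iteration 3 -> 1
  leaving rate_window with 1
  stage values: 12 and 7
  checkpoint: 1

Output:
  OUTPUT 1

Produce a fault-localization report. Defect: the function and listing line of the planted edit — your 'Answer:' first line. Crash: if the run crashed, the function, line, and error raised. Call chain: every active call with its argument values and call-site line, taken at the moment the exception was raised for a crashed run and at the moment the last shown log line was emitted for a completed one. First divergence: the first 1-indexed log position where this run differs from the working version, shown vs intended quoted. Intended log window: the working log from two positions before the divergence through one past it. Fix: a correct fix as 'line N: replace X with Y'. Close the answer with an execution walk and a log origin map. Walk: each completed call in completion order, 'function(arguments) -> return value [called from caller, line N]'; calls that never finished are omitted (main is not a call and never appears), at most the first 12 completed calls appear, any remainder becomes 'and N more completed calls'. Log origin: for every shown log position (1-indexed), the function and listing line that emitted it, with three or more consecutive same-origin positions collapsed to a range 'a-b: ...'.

Answer: the defect is in rate_window at line 18.
The tell: Position 11 is the first bad log line: 'stage values: 12 and 7' should read 'stage values: 12 and 1'.
Call chain: main.
First divergence: position 11 — the shown line 'stage values: 12 and 7' should read 'stage values: 12 and 1'.
Intended log window:
  9: iteration 3 -> 1
  10: leaving rate_window with 1
  11: stage values: 12 and 1
  12: checkpoint: 12
Execution walk:
  scan_readings([5, 12, -4, 7]) -> 12  [called from process_batch, line 31]
  rate_window([5, 12, -4, 7], 7) -> 7  [called from process_batch, line 32]
  process_batch([5, 12, -4, 7], 7) -> 1  [called from main, line 41]
Log origin:
  1 — main, line 40
  2 — process_batch, line 30
  3 — scan_readings, line 2
  4 — scan_readings, line 7
  5 — rate_window, line 11
  6-9 — rate_window, line 16
  10 — rate_window, line 17
  11 — process_batch, line 33
  12 — main, line 42
A correct fix: line 18: replace `mid` with `mark`.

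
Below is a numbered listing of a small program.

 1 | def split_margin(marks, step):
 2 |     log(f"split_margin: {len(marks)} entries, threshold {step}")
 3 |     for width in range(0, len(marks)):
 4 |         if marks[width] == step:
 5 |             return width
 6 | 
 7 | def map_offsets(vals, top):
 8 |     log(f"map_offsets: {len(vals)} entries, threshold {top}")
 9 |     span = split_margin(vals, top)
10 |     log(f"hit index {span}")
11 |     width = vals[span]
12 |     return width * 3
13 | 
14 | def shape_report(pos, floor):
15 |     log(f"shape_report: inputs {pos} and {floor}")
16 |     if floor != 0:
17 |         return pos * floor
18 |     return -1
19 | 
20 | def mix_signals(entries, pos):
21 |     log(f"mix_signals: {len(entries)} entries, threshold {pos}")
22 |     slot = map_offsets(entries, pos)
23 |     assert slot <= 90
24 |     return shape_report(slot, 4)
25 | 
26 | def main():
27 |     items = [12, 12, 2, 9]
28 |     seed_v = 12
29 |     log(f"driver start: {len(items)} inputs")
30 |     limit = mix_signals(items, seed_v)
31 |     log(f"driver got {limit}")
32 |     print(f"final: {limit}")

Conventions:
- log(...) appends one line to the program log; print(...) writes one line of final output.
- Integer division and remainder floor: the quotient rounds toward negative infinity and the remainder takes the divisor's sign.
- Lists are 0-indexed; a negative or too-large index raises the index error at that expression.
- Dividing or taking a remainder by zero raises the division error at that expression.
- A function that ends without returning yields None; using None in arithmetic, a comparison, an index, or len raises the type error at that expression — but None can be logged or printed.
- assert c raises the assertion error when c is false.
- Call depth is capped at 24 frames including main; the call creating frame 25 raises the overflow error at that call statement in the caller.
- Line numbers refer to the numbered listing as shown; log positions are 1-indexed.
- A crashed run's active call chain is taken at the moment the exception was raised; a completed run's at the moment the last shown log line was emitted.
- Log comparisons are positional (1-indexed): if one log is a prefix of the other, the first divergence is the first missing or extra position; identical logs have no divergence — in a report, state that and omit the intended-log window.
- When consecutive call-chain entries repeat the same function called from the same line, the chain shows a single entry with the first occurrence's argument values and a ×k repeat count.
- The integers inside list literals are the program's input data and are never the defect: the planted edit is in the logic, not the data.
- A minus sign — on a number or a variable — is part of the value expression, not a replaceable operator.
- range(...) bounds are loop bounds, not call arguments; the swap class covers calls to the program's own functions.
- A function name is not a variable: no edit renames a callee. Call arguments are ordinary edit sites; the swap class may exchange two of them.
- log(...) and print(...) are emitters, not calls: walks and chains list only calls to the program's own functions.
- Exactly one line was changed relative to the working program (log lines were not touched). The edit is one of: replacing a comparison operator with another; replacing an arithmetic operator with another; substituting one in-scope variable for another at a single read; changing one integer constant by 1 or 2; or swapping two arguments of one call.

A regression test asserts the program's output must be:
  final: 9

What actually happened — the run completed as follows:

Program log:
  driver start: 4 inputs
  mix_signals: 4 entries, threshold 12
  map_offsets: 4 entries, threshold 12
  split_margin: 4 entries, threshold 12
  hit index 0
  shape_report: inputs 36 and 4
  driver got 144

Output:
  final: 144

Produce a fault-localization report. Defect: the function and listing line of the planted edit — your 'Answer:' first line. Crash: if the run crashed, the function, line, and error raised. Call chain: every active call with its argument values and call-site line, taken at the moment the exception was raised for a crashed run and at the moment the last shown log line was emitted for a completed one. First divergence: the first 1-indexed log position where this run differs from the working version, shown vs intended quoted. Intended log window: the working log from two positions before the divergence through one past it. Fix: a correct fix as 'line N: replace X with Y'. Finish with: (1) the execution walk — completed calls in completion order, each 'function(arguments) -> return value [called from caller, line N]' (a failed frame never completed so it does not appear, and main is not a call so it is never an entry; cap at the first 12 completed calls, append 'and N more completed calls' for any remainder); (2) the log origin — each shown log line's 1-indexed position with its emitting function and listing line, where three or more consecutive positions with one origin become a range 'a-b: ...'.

Answer: the defect is in shape_report at line 17.
Core observation: At log position 7 the runs split — shown 'driver got 144', but the working version logs 'driver got 9'.
Call chain: main.
First divergence: position 7 — shown 'driver got 144', intended 'driver got 9'.
Intended log window:
  5: hit index 0
  6: shape_report: inputs 36 and 4
  7: driver got 9
Execution walk:
  split_margin([12, 12, 2, 9], 12) -> 0  [called from map_offsets, line 9]
  map_offsets([12, 12, 2, 9], 12) -> 36  [called from mix_signals, line 22]
  shape_report(36, 4) -> 144  [called from mix_signals, line 24]
  mix_signals([12, 12, 2, 9], 12) -> 144  [called from main, line 30]
Log origin:
  1 — main, line 29
  2 — mix_signals, line 21
  3 — map_offsets, line 8
  4 — split_margin, line 2
  5 — map_offsets, line 10
  6 — shape_report, line 15
  7 — main, line 31
A correct fix: line 17: replace `*` with `//`.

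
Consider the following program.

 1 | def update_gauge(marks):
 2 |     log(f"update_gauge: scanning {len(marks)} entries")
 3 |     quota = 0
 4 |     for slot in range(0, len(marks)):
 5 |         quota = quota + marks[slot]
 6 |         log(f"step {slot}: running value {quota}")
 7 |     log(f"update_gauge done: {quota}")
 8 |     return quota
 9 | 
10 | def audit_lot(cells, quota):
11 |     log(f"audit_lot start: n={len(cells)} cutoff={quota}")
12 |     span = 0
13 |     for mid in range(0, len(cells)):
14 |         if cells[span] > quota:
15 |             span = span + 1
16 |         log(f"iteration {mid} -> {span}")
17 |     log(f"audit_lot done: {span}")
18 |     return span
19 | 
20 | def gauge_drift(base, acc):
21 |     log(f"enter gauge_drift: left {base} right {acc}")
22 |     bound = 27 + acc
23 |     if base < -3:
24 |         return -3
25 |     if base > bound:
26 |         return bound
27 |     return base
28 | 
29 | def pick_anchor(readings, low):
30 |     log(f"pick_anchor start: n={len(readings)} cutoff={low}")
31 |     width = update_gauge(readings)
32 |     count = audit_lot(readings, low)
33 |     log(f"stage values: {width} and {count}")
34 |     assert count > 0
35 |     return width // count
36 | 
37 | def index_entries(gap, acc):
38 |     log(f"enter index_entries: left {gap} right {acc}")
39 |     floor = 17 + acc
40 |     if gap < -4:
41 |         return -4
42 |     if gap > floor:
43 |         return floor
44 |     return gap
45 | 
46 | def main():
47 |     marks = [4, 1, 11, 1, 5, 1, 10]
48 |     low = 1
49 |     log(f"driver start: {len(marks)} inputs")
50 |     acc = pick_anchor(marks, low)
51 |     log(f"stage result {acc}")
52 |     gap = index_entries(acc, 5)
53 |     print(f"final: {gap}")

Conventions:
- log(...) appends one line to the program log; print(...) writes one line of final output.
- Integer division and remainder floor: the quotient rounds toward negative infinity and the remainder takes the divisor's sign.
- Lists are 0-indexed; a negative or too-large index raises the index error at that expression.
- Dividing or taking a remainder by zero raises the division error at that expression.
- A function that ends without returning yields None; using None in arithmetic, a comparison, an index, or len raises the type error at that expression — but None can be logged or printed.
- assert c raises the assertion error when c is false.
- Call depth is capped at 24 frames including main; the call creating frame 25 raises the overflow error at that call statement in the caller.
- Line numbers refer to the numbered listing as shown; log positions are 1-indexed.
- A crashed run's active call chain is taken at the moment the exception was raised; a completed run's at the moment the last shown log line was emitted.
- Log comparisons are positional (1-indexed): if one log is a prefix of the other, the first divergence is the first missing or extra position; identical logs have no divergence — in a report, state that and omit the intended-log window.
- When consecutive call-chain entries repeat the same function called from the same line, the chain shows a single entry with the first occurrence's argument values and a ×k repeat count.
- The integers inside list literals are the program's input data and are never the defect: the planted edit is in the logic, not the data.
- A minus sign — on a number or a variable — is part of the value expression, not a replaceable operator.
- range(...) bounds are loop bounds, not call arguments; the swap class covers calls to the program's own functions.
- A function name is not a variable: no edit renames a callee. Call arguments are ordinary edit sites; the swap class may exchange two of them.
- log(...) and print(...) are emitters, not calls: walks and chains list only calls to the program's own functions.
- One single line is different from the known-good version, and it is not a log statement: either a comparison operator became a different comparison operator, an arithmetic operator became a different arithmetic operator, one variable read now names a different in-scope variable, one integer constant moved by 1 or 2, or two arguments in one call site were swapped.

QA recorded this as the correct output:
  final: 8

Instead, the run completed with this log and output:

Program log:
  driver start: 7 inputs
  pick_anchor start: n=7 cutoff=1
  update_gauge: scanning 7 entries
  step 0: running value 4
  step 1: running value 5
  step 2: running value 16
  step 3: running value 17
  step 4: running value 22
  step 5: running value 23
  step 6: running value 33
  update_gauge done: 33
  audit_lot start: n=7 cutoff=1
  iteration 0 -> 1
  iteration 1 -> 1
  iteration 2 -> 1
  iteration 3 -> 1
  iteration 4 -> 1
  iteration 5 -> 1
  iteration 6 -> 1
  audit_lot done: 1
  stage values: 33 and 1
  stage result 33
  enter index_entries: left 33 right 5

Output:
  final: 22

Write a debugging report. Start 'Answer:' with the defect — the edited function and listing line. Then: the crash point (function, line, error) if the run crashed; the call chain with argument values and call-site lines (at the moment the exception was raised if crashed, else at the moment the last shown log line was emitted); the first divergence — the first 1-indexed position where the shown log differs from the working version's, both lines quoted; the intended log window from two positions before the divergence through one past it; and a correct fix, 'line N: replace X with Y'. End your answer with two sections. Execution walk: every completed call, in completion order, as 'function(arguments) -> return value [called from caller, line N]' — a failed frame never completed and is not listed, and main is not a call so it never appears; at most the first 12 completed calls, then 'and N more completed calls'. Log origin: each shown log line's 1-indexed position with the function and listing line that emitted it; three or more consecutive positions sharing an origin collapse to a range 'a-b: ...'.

Answer: the defect is in audit_lot at line 14.
Key fact: Position 15 is the first bad log line: 'iteration 2 -> 1' should read 'iteration 2 -> 2'.
Call chain: main -> index_entries(33, 5) (called at line 52).
First divergence: position 15; shown 'iteration 2 -> 1' vs intended 'iteration 2 -> 2'.
Intended log window:
  13: iteration 0 -> 1
  14: iteration 1 -> 1
  15: iteration 2 -> 2
  16: iteration 3 -> 2
Execution walk:
  update_gauge([4, 1, 11, 1, 5, 1, 10]) -> 33  [called from pick_anchor, line 31]
  audit_lot([4, 1, 11, 1, 5, 1, 10], 1) -> 1  [called from pick_anchor, line 32]
  pick_anchor([4, 1, 11, 1, 5, 1, 10], 1) -> 33  [called from main, line 50]
  index_entries(33, 5) -> 22  [called from main, line 52]
Log origin:
  1: logged in main at line 49
  2: logged in pick_anchor at line 30
  3: logged in update_gauge at line 2
  4-10: logged in update_gauge at line 6
  11: logged in update_gauge at line 7
  12: logged in audit_lot at line 11
  13-19: logged in audit_lot at line 16
  20: logged in audit_lot at line 17
  21: logged in pick_anchor at line 33
  22: logged in main at line 51
  23: logged in index_entries at line 38
A correct fix: line 14: replace `span` with `mid`.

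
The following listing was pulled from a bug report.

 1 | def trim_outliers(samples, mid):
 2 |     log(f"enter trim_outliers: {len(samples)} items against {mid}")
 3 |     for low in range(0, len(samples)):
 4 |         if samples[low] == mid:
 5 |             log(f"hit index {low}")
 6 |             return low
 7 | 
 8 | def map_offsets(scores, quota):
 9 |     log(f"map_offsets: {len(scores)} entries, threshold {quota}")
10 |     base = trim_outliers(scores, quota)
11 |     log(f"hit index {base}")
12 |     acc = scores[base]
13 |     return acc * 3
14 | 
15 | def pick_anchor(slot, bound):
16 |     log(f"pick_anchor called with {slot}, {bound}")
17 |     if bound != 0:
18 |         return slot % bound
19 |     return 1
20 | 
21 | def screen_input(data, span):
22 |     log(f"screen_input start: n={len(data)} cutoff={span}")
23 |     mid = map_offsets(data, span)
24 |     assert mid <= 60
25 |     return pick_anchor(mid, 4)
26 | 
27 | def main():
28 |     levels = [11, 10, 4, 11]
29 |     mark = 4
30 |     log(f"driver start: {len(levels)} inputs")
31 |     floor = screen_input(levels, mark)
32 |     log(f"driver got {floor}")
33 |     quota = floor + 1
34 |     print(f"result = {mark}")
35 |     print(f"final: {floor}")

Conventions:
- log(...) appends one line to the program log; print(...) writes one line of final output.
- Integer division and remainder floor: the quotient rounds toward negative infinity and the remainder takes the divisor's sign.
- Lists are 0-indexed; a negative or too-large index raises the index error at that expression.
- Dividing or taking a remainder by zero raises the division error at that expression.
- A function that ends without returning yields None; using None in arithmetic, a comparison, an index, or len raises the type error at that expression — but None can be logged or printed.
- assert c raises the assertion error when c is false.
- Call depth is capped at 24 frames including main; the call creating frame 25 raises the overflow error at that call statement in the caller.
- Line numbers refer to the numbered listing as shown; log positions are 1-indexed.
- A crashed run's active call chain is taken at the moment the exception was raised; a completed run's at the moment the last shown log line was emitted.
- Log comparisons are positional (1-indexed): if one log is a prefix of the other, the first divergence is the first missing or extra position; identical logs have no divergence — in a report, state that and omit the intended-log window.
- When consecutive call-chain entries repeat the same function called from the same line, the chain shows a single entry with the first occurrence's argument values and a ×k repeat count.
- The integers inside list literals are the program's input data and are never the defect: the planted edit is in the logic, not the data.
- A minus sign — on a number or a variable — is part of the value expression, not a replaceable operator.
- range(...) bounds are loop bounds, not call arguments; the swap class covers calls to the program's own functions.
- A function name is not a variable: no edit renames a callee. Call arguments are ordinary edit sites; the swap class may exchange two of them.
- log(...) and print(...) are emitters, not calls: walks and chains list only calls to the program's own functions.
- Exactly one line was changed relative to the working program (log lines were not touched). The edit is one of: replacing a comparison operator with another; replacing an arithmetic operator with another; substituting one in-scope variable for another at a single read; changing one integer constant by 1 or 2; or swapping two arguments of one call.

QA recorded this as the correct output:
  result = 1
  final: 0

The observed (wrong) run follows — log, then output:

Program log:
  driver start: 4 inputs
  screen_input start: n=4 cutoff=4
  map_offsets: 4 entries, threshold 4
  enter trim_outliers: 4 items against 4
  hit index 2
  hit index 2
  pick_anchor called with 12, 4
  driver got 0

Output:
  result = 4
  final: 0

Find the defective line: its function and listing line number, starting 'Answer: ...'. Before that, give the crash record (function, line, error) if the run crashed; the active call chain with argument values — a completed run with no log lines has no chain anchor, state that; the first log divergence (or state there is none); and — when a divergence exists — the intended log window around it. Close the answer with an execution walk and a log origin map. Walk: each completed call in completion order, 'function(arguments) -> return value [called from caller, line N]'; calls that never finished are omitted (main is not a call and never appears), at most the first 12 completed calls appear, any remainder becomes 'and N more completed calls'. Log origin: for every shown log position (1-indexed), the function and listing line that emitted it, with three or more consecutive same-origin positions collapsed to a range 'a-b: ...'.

Answer: the defect is in main at line 34.
Core observation: Every logged value matches the working version; the printed result is what differs.
Call chain: main.
First divergence: there is none — every log position agrees.
Execution walk:
  trim_outliers([11, 10, 4, 11], 4) -> 2  [called from map_offsets, line 10]
  map_offsets([11, 10, 4, 11], 4) -> 12  [called from screen_input, line 23]
  pick_anchor(12, 4) -> 0  [called from screen_input, line 25]
  screen_input([11, 10, 4, 11], 4) -> 0  [called from main, line 31]
Log origins:
  1: from main, line 30
  2: from screen_input, line 22
  3: from map_offsets, line 9
  4: from trim_outliers, line 2
  5: from trim_outliers, line 5
  6: from map_offsets, line 11
  7: from pick_anchor, line 16
  8: from main, line 32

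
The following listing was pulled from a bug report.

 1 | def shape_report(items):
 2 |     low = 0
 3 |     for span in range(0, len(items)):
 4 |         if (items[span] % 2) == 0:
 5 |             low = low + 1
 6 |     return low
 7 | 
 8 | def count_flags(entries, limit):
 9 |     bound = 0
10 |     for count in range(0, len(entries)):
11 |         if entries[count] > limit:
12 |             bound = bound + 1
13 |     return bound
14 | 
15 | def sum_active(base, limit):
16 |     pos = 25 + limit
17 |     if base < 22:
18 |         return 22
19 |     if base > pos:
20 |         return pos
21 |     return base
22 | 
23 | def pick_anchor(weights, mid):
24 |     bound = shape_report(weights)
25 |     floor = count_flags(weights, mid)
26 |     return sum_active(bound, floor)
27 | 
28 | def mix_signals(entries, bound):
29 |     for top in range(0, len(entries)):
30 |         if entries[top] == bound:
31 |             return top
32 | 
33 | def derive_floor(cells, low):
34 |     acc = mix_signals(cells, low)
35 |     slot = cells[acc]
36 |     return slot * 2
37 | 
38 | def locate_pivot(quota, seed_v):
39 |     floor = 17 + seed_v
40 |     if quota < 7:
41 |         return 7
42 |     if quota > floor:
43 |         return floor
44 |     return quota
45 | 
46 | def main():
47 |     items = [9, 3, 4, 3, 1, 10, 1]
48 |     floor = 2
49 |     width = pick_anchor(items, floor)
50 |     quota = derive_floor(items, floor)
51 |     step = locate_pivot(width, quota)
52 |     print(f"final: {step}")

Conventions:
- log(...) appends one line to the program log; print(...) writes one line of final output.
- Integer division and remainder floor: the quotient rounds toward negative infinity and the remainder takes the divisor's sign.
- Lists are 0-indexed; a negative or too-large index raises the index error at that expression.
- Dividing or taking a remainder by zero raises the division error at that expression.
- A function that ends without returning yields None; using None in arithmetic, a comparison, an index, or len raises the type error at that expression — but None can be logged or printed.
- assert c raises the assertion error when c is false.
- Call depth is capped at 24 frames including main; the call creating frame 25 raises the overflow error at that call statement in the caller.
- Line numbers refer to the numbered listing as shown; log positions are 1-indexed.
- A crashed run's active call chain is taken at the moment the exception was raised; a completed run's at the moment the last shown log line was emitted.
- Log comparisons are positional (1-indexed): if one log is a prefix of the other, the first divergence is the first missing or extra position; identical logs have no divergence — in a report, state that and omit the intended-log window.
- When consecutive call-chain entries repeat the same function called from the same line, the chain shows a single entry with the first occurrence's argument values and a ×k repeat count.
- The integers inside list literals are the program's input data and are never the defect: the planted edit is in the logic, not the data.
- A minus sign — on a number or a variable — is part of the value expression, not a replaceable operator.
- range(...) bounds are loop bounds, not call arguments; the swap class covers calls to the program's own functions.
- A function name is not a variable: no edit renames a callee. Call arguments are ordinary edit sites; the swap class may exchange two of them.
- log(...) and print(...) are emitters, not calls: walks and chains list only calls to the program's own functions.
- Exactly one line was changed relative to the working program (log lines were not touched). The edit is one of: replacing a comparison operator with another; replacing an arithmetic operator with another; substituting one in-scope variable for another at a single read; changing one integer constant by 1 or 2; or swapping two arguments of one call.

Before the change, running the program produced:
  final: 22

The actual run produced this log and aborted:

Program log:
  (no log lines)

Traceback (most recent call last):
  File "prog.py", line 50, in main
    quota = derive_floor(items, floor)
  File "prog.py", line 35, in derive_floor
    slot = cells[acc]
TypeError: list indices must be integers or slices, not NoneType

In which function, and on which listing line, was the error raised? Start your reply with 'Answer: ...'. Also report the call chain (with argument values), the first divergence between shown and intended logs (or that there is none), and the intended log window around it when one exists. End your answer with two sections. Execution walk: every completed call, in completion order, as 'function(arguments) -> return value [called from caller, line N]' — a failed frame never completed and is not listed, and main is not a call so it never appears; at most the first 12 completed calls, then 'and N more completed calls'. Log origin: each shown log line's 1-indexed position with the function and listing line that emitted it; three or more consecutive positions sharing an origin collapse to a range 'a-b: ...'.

Answer: the error was raised in derive_floor, line 35.
Key fact: The logs agree in full; the defect surfaces as the crash itself.
Call chain: main -> derive_floor([9, 3, 4, 3, 1, 10, 1], 2) (called at line 50).
First divergence: none — the logs agree in full.
Execution walk:
  shape_report([9, 3, 4, 3, 1, 10, 1]) -> 2  [called from pick_anchor, line 24]
  count_flags([9, 3, 4, 3, 1, 10, 1], 2) -> 5  [called from pick_anchor, line 25]
  sum_active(2, 5) -> 22  [called from pick_anchor, line 26]
  pick_anchor([9, 3, 4, 3, 1, 10, 1], 2) -> 22  [called from main, line 49]
  mix_signals([9, 3, 4, 3, 1, 10, 1], 2) -> None  [called from derive_floor, line 34]
Log line origins:
  (no log lines)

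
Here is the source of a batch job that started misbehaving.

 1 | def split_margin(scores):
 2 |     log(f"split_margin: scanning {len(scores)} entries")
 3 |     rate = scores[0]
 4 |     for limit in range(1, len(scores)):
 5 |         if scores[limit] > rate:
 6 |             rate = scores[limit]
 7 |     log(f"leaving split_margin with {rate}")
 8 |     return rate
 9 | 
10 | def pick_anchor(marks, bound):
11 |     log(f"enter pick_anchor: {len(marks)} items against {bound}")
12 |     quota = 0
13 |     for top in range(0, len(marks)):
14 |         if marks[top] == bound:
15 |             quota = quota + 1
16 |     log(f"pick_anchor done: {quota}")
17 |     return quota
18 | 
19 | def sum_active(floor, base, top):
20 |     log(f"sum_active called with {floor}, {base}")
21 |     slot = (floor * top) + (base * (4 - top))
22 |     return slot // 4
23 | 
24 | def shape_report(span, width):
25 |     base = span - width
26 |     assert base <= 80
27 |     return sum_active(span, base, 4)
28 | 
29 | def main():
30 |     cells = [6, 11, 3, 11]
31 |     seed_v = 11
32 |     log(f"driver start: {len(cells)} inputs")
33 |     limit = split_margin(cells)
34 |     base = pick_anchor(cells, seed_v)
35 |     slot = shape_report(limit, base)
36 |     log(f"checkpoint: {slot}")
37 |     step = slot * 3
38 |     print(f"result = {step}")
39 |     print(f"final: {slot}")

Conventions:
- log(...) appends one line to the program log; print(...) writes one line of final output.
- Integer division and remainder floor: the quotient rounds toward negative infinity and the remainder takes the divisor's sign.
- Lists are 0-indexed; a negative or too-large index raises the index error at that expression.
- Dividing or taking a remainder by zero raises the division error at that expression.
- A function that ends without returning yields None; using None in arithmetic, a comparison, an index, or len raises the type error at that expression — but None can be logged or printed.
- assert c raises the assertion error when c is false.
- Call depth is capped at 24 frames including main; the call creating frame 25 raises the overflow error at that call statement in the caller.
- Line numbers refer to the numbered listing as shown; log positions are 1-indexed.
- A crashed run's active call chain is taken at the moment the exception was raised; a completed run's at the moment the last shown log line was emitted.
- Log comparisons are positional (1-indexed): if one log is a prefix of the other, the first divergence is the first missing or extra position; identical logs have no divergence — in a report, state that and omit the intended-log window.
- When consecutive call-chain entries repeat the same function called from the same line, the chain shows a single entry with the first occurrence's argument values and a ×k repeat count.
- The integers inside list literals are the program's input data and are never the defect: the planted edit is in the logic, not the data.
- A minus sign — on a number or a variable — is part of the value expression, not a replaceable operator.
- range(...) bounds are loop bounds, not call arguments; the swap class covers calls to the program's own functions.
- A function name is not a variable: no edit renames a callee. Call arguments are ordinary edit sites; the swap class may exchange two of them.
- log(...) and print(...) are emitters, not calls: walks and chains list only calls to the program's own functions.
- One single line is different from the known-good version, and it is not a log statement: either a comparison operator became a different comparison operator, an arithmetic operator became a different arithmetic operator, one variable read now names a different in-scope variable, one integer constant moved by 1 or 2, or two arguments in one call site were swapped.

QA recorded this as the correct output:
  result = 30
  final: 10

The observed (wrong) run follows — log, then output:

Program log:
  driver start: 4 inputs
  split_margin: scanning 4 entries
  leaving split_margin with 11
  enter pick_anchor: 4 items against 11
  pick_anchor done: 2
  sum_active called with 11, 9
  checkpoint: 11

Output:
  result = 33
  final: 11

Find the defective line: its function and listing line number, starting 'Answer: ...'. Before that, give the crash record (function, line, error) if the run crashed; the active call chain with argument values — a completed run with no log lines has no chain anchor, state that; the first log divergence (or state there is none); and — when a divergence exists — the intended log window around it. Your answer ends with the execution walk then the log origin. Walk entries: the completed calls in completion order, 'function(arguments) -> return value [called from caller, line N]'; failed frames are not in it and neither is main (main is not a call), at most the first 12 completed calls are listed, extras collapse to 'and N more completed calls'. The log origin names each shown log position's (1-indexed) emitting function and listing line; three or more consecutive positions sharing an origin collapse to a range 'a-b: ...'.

Answer: the defect is in shape_report at line 27.
Core observation: The earliest visible damage is log position 7 — 'checkpoint: 11' rather than the intended 'checkpoint: 10'.
Call chain: main.
First divergence: position 7 — the shown line 'checkpoint: 11' should read 'checkpoint: 10'.
Intended log window:
  5: pick_anchor done: 2
  6: sum_active called with 11, 9
  7: checkpoint: 10
Execution walk:
  split_margin([6, 11, 3, 11]) -> 11  [called from main, line 33]
  pick_anchor([6, 11, 3, 11], 11) -> 2  [called from main, line 34]
  sum_active(11, 9, 4) -> 11  [called from shape_report, line 27]
  shape_report(11, 2) -> 11  [called from main, line 35]
Log origins:
  1: from main, line 32
  2: from split_margin, line 2
  3: from split_margin, line 7
  4: from pick_anchor, line 11
  5: from pick_anchor, line 16
  6: from sum_active, line 20
  7: from main, line 36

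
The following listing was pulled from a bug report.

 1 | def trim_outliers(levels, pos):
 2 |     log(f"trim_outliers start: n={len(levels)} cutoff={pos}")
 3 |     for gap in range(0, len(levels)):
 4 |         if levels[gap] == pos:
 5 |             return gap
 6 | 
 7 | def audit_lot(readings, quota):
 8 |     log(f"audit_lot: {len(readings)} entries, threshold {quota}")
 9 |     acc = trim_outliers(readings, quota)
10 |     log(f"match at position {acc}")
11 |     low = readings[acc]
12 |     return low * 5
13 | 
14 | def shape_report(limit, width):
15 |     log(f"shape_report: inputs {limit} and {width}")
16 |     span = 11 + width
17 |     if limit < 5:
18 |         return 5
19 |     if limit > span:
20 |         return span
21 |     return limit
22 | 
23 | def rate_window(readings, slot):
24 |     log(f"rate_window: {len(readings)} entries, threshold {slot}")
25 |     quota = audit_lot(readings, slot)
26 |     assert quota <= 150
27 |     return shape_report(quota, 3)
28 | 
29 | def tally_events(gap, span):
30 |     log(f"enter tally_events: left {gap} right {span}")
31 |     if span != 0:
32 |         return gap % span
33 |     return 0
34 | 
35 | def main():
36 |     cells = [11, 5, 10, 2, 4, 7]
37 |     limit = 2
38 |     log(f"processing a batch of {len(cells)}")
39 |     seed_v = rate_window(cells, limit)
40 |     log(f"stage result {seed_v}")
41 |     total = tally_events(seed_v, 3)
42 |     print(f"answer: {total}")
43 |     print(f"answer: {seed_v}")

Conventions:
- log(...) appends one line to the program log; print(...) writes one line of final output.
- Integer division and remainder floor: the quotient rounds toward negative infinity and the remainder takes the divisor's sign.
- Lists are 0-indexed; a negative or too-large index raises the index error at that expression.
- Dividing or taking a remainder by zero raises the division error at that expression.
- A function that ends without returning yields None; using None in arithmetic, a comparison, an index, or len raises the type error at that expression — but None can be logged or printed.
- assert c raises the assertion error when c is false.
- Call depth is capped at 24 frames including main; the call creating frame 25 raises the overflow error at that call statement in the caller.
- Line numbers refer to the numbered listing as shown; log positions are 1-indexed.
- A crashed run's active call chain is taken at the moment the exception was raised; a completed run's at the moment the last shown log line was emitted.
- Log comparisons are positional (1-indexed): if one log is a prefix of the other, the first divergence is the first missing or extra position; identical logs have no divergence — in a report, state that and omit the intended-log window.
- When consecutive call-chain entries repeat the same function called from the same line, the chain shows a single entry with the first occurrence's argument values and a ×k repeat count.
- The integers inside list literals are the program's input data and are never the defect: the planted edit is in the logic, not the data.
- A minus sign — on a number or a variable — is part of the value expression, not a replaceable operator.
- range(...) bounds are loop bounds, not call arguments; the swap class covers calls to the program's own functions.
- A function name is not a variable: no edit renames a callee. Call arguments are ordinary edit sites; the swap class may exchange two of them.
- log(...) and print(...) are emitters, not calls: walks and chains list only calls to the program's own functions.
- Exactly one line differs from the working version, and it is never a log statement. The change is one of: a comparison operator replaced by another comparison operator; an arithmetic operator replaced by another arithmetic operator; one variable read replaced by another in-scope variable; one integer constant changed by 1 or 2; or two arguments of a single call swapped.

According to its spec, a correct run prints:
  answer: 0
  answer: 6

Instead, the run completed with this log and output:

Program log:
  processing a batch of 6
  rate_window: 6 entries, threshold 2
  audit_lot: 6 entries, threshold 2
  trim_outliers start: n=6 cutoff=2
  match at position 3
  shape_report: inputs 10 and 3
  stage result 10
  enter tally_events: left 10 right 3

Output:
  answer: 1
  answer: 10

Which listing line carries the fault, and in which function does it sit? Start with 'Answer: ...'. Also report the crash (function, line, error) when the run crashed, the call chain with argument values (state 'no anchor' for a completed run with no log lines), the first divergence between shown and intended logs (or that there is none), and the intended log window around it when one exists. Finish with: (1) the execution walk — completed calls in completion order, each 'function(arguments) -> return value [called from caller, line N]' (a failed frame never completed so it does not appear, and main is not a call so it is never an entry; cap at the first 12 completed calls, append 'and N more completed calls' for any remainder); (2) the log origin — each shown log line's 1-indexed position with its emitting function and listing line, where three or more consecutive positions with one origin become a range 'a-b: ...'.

Answer: the defect is in audit_lot at line 12.
Key observation: Everything matches until log position 6, which reads 'shape_report: inputs 10 and 3' in place of 'shape_report: inputs 6 and 3'.
Call chain: main -> tally_events(10, 3) (called at line 41).
First divergence: position 6 — shown 'shape_report: inputs 10 and 3', intended 'shape_report: inputs 6 and 3'.
Intended log window:
  4: trim_outliers start: n=6 cutoff=2
  5: match at position 3
  6: shape_report: inputs 6 and 3
  7: stage result 6
Execution walk:
  trim_outliers([11, 5, 10, 2, 4, 7], 2) -> 3  [called from audit_lot, line 9]
  audit_lot([11, 5, 10, 2, 4, 7], 2) -> 10  [called from rate_window, line 25]
  shape_report(10, 3) -> 10  [called from rate_window, line 27]
  rate_window([11, 5, 10, 2, 4, 7], 2) -> 10  [called from main, line 39]
  tally_events(10, 3) -> 1  [called from main, line 41]
Origin of each log line:
  1: emitted by main (line 38)
  2: emitted by rate_window (line 24)
  3: emitted by audit_lot (line 8)
  4: emitted by trim_outliers (line 2)
  5: emitted by audit_lot (line 10)
  6: emitted by shape_report (line 15)
  7: emitted by main (line 40)
  8: emitted by tally_events (line 30)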